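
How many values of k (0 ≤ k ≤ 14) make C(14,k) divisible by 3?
3
Checking C(14,k) mod 3 for k = 0..14: divisible at k = 6, 7, 8. That's 3 values.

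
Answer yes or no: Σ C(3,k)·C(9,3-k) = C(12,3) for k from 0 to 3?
Yes

Vandermonde's identity gives C(12,3) = 220; RHS C(12,3) = 220.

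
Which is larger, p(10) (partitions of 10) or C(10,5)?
Pentagonal recurrence p(n) = p(n−1) + p(n−2) − p(n−5) − p(n−7) + …: p(10) = p(9) + p(8) − p(5) − p(3) = 30 + 22 − 7 − 3 = 42; C(10,5) = 252.
Final answer: C(10,5)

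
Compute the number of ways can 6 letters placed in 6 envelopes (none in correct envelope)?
265

Solution: Using D(n) = (n-1)[D(n-1) + D(n-2)]:
D(6) = (6-1) × [D(5) + D(4)]
      = 5 × [44 + 9]
      = 5 × 53
      = 265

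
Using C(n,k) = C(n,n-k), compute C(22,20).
231

Solution: C(22,20) = C(22,2) = 231.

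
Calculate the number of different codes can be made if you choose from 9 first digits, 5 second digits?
45

Reasoning: By the multiplication principle: 9 × 5 = 45.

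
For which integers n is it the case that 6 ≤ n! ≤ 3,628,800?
3, 4, 5, 6, 7, 8, 9, 10

Working:
n! is strictly increasing; 3! = 6 and 10! = 3,628,800, so valid n = 3, 4, 5, 6, 7, 8, 9, 10.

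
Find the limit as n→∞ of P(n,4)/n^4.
P(n,4) = n(n-1)(n-2)(n-3) ≈ n^4 for large n. Limit = 1.
Final answer: 1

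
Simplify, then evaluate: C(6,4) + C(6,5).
21

Explanation: By Pascal's identity: C(7,5) = 21.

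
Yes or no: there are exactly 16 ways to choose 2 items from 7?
No

C(7,2) = 21 ≠ 16.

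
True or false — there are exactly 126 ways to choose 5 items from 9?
C(9,5) = 126.
Final answer: True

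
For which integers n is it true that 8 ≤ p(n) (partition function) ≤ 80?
6, 7, 8, 9, 10, 11, 12

Tabulating p(n) via p(n) = p(n−1) + p(n−2) − p(n−5) − p(n−7) + …: p(5)=7; p(6)=11; p(7)=15; p(8)=22; p(9)=30; p(10)=42; p(11)=56; p(12)=77; p(13)=101. So valid n = 6, 7, 8, 9, 10, 11, 12.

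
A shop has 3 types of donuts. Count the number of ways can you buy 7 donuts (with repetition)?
36

Reasoning: Stars and bars: C(7+3-1, 7) = C(9, 7) = 36.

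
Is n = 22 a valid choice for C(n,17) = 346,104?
No

Explanation: C(22,17) = 22·21·20·19·18·17·16·15·14·13·12·11·10·9·8·7·6/17! = 9,366,672,731,480,064,000/355,687,428,096,000 = 26,334, which does not equal 346,104.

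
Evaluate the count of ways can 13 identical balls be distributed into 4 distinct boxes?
C(13+4-1, 4-1) = C(16, 3) = 560.

Answer: 560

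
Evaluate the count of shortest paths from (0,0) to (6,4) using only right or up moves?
210

Choose 6 rights from 10 moves: C(10,6) = 210.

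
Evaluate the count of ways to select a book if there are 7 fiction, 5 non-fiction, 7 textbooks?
19
By the addition principle: 7 + 5 + 7 = 19.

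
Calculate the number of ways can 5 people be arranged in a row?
Arrangements of 5 distinct objects: 5! = 120.

Answer: 120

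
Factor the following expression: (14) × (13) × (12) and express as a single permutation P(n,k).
P(14,3) = 14!/(11)!
Product of 3 consecutive descending integers starting at 14: P(14,3) = 14!/11! = 2,184.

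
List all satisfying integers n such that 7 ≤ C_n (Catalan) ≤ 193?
4, 5, 6

C_3=5; C_4=14; C_5=42; C_6=132; C_7=429. So valid n = 4, 5, 6.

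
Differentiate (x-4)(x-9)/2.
(2x - 13)/2

d/dx[(x-4)(x-9)] = (x-9) + (x-4) = 2x - 13. Dividing by 2 gives (2x - 13)/2.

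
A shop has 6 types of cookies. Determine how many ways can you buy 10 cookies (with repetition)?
3,003

Reasoning: Stars and bars: C(10+6-1, 10) = C(15, 10) = 3,003.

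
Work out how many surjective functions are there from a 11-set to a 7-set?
322,494,480

Working:
Onto functions = 7! × S(11,7)
First compute S(11,7) via recurrence:
Using the Stirling recurrence: S(n,k) = k·S(n-1,k) + S(n-1,k-1)
S(11,7) = 7·S(10,7) + S(10,6)
         = 7·5880 + 22827
         = 41160 + 22827
         = 63,987
Then: 5040 × 63987 = 322,494,480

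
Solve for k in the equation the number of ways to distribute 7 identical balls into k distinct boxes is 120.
4
Stars and bars: the count is C(7+k−1, k−1), increasing in k. k=2: C(8,1) = 8, k=3: C(9,2) = 36, k=4: C(10,3) = 120 ✓. So k = 4.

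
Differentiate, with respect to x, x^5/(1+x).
(5x^4(1+x) - x^5)/(1+x)²
Quotient rule: [5x^{4}(1+x) - x^5]/(1+x)².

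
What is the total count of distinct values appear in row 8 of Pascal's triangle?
Row 8 has entries C(8,0)..C(8,8); by symmetry C(8,k)=C(8,8-k), giving 5 distinct values.

Answer: 5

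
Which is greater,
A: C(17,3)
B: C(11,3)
A

Explanation: A=C(17,3)=680, B=C(11,3)=165.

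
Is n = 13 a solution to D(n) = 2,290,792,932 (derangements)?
Yes

Working:
D(13) = (13-1)·[D(12) + D(11)] = 12·[176,214,841 + 14,684,570] = 2,290,792,932, which equals 2,290,792,932.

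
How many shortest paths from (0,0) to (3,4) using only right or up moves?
35

Reasoning: Choose 3 rights from 7 moves: C(7,3) = 35.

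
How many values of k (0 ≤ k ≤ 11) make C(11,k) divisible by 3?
Checking C(11,k) mod 3 for k = 0..11: divisible at k = 3, 4, 5, 6, 7, 8. That's 6 values.
Final answer: 6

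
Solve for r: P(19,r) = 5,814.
3

P(19,r) = 19·18·…·(19−r+1), a product of r factors. Multiplying down from 19: 19 = 19; 19·18 = 342; 19·18·17 = 5,814 ✓ (3 factors). So r = 3.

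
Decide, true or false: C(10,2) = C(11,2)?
False

Explanation: LHS = C(10,2) = 45; RHS = C(11,2) = 55. 45 ≠ 55, so the statement does not hold.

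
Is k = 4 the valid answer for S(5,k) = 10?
Yes

S(5,4) = 4·S(4,4) + S(4,3) = 4·1 + 6 = 10, which equals 10.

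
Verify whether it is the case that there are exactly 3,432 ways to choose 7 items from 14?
True

Reasoning: C(14,7) = 3,432.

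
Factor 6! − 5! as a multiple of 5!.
5 × 5! = 600

Reasoning: 6! − 5! = 6·5! − 5! = (6 − 1)·5! = 5 × 5! = 600.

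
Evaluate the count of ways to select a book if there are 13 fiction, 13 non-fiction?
By the addition principle: 13 + 13 = 26.

Answer: 26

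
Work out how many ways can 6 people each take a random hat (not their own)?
265

Working:
Using D(n) = (n-1)[D(n-1) + D(n-2)]:
D(6) = (6-1) × [D(5) + D(4)]
      = 5 × [44 + 9]
      = 5 × 53
      = 265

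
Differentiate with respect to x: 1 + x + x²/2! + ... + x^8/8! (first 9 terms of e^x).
Differentiating term by term gives the first 8 terms of e^x.
Final answer: 1 + x + x²/2! + ... + x^7/7!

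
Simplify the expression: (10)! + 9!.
(10)! + 9! = (10)·9! + 9! = (10+1)·9! = 11·9! = 3,991,680.

Answer: 3,991,680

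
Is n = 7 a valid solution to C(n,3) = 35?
C(7,3) = 7·6·5/3! = 210/6 = 35, which equals 35.

Answer: Yes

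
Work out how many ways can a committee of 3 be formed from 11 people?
165

Working:
C(11,3) = 11! / (3! × (11-3)!)
         = 11! / (3! × 8!)
         = 165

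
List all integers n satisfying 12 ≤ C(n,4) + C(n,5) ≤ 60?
6, 7

Working:
C(5,4)+C(5,5)=6; C(6,4)+C(6,5)=21; C(7,4)+C(7,5)=56; C(8,4)+C(8,5)=126. So valid n = 6, 7.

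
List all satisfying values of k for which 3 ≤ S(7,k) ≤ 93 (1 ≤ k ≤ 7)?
2, 6
S(7,1)=1; S(7,2)=63; S(7,3)=301; S(7,4)=350; S(7,5)=140; S(7,6)=21; S(7,7)=1. So valid k = 2, 6.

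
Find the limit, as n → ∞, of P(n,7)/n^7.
1

Working:
P(n,7) = n(n-1)···(n-6) ≈ n^7 for large n. Limit = 1.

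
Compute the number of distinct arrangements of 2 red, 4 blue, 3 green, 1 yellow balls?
12,600
Multinomial: 10!/(2! × 4! × 3! × 1!) = 12,600.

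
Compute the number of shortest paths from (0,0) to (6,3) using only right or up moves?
84

Explanation: Choose 6 rights from 9 moves: C(9,6) = 84.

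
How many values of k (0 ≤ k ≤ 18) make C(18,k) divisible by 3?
16

Solution: Checking C(18,k) mod 3 for k = 0..18: divisible at k = 1, 2, 3, 4, 5, 6, 7, 8, 10, 11, 12, 13, 14, 15, 16, 17. That's 16 values.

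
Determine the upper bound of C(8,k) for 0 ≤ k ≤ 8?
Maximum at k = 4: C(8,4) = 70.

Answer: 70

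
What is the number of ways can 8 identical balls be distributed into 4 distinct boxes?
165

Solution: C(8+4-1, 4-1) = C(11, 3) = 165.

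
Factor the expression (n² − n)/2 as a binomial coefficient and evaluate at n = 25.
C(n,2); C(25,2) = 300

Reasoning: (n² − n)/2 = n(n−1)/2 = C(n,2). At n = 25: C(25,2) = 300.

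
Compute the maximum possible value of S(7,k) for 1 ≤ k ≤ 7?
Row S(7,k) for k = 1..7 (via S(n,k) = k·S(n−1,k) + S(n−1,k−1)): 1, 63, 301, 350, 140, 21, 1. The row is unimodal; maximum at k = 4: 350.

Answer: 350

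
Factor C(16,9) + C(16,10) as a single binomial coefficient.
C(17,10)
By Pascal's identity: C(16,9) + C(16,10) = C(17,10) = 19,448.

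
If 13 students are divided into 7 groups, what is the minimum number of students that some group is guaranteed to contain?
2

Reasoning: Pigeonhole: ⌈13/7⌉ = 2.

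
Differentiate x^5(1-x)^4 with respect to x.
Product rule: 5x^{4}(1-x)^{4} + x^5·(-4)(1-x)^{3}.

Answer: 5x^4(1-x)^4 - 4x^5(1-x)^3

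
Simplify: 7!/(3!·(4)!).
35

This is C(7,3) = 35.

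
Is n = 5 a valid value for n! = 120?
Yes
5! = 5·4! = 5·24 = 120, which equals 120.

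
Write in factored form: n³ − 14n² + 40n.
n(n − 4)(n − 10)

Explanation: n³ − 14n² + 40n = n(n² − 14n + 40) = n(n − 4)(n − 10).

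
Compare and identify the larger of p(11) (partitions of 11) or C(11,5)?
C(11,5)

Reasoning: Pentagonal recurrence p(n) = p(n−1) + p(n−2) − p(n−5) − p(n−7) + …: p(11) = p(10) + p(9) − p(6) − p(4) = 42 + 30 − 11 − 5 = 56; C(11,5) = 462.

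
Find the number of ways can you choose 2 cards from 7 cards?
C(7,2) = 7! / (2! × (7-2)!)
         = 7! / (2! × 5!)
         = 21
Final answer: 21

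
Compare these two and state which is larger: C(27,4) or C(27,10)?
C(27,4)=17,550, C(27,10)=8,436,285.
Final answer: C(27,10)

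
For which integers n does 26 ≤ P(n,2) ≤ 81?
6, 7, 8, 9
P(5,2)=20; P(6,2)=30; P(7,2)=42; P(8,2)=56; P(9,2)=72; P(10,2)=90. So valid n = 6, 7, 8, 9.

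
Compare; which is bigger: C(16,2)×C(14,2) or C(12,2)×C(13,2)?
C(16,2)×C(14,2)

Explanation: C(16,2)×C(14,2)=10,920, C(12,2)×C(13,2)=5,148.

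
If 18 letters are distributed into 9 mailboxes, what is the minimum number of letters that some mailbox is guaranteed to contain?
2

Reasoning: Pigeonhole: ⌈18/9⌉ = 2.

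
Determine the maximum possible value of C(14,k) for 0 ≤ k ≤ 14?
3,432

Reasoning: Maximum at k = 7: C(14,7) = 3,432.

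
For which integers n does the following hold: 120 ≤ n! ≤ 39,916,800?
5, 6, 7, 8, 9, 10, 11

Reasoning: n! is strictly increasing; 5! = 120 and 11! = 39,916,800, so valid n = 5, 6, 7, 8, 9, 10, 11.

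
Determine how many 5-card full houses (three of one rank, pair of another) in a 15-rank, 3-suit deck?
630
Triple rank: 15. Triple suits: C(3,3)=1. Pair rank: 14. Pair suits: C(3,2)=3. Total: 630.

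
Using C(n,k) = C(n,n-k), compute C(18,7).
31,824

Reasoning: C(18,7) = C(18,11) = 31,824.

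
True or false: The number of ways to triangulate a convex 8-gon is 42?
False

Explanation: Triangulations of a convex 8-gon are counted by the Catalan number C_6: C_6 = C(12,6)/(6+1) = 924/7 = 132.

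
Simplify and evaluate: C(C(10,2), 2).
990

C(10,2) = 45, then C(45, 2) = 990.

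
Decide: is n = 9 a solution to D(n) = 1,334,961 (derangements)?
No
D(9) = (9-1)·[D(8) + D(7)] = 8·[14,833 + 1,854] = 133,496, which does not equal 1,334,961.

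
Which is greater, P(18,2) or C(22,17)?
C(22,17)

Reasoning: P(18,2)=306, C(22,17)=26,334.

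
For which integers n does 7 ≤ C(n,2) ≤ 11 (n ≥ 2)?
5

Reasoning: C(4,2)=6; C(5,2)=10; C(6,2)=15. So valid n = 5.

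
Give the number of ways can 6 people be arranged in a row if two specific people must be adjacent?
240

Working:
Treat pair as unit: (6-1)! arrangements × 2 internal orders = 240.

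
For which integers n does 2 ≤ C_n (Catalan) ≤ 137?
2, 3, 4, 5, 6

Reasoning: C_1=1; C_2=2; C_3=5; C_4=14; C_5=42; C_6=132; C_7=429. So valid n = 2, 3, 4, 5, 6.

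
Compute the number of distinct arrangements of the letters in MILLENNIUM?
226,800

Solution: Word has 10 letters (M=2, I=2, L=2, E=1, N=2, U=1). Arrangements: 10!/Π(k!) = 226,800.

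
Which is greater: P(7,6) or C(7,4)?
P(7,6)=5,040, C(7,4)=35.
Final answer: P(7,6)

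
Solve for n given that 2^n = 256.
8

Solution: 2^8 = 256, so n = 8.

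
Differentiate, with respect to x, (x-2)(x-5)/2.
(2x - 7)/2

Solution: d/dx[(x-2)(x-5)] = (x-5) + (x-2) = 2x - 7. Dividing by 2 gives (2x - 7)/2.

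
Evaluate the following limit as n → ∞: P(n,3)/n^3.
1

Working:
P(n,3) = n(n-1)(n-2) ≈ n^3 for large n. Limit = 1.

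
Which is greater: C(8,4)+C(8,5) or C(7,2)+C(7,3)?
First=126, Second=56.
Final answer: C(8,4)+C(8,5)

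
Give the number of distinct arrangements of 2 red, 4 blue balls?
15

Explanation: Multinomial: 6!/(2! × 4!) = 15.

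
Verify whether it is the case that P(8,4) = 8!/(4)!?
Permutation formula P(n,k) = n!/(n-k)!: 8!/4! = 40,320/24 = 1,680 = P(8,4). The statement holds.

Answer: True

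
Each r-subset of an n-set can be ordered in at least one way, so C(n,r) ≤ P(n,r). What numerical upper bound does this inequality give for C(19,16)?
20,274,183,401,472,000

P(19,16) = 19·18·17·16·15·14·13·12·11·10·9·8·7·6·5·4 = 20,274,183,401,472,000, so C(19,16) ≤ 20,274,183,401,472,000. (The bound is loose by a factor of 16! = 20,922,789,888,000: C(19,16) = 20,274,183,401,472,000/20,922,789,888,000 = 969.)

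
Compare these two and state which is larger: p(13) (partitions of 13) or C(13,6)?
Pentagonal recurrence p(n) = p(n−1) + p(n−2) − p(n−5) − p(n−7) + …: p(13) = p(12) + p(11) − p(8) − p(6) + p(1) = 77 + 56 − 22 − 11 + 1 = 101; C(13,6) = 1,716.
Final answer: C(13,6)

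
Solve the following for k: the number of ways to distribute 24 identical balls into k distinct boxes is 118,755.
6
Stars and bars: the count is C(24+k−1, k−1), increasing in k. k=4: C(27,3) = 2,925, k=5: C(28,4) = 20,475, k=6: C(29,5) = 118,755 ✓. So k = 6.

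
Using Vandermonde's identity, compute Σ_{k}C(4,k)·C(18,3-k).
1,540
= C(4+18,3) = C(22,3) = 1,540.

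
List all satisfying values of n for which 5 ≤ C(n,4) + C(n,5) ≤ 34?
5, 6

C(4,4)+C(4,5)=1; C(5,4)+C(5,5)=6; C(6,4)+C(6,5)=21; C(7,4)+C(7,5)=56. So valid n = 5, 6.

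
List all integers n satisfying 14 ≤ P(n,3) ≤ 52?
4

Solution: P(3,3)=6; P(4,3)=24; P(5,3)=60. So valid n = 4.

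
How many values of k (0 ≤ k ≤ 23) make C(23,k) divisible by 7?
Checking C(23,k) mod 7 for k = 0..23: divisible at k = 3, 4, 5, 6, 10, 11, 12, 13, 17, 18, 19, 20. That's 12 values.

Answer: 12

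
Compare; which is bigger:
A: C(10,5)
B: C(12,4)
B

A=C(10,5)=252, B=C(12,4)=495.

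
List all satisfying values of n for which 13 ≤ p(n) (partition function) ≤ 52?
7, 8, 9, 10

Explanation: Tabulating p(n) via p(n) = p(n−1) + p(n−2) − p(n−5) − p(n−7) + …: p(6)=11; p(7)=15; p(8)=22; p(9)=30; p(10)=42; p(11)=56. So valid n = 7, 8, 9, 10.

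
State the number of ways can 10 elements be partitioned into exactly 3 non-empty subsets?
9,330

This equals S(10,3), the Stirling number of the 2nd kind.
Using the Stirling recurrence: S(n,k) = k·S(n-1,k) + S(n-1,k-1)
S(10,3) = 3·S(9,3) + S(9,2)
         = 3·3025 + 255
         = 9075 + 255
         = 9,330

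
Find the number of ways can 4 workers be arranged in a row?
24

Arrangements of 4 distinct objects: 4! = 24.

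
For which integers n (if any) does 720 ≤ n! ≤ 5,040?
6, 7

Explanation: n! is strictly increasing; 6! = 720 and 7! = 5,040, so valid n = 6, 7.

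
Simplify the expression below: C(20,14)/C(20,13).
1/2

Solution: C(n,k+1)/C(n,k) = (n−k)/(k+1). Here (20−13)/(13+1) = 7/14 = 1/2.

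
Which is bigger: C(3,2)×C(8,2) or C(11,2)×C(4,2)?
C(3,2)×C(8,2)=84, C(11,2)×C(4,2)=330.

Answer: C(11,2)×C(4,2)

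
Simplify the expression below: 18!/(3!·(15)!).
This is C(18,3) = 816.

Answer: 816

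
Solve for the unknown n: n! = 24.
4

n! is strictly increasing. 2! = 2, 3! = 6, 4! = 24 ✓. So n = 4.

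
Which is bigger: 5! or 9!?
9!
5!=120, 9!=362,880. 9! > 5!.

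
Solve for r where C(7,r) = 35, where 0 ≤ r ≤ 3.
3

Working:
C(7,r) is increasing for 0 ≤ r ≤ 3. Stepping up (C(7,r+1) = C(7,r)·(7−r)/(r+1)): C(7,1) = 7, C(7,2) = 21, C(7,3) = 35 ✓. So r = 3.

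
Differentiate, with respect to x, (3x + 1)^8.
Chain rule: 8(3x+1)^{7} × 3 = 24(3x+1)^{7}.

Answer: 24(3x + 1)^7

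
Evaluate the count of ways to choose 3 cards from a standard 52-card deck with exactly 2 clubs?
3,042

13 clubs and 39 non-clubs: C(13,2) × C(39,1) = 78 × 39 = 3,042.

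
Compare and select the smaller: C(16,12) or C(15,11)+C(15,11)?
C(16,12)=1,820; C(15,11)+C(15,11)=1,365+1,365=2,730.

Answer: C(16,12)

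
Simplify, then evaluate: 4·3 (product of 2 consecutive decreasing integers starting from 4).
12

Reasoning: This is P(4,2) = 4!/(2)! = 12.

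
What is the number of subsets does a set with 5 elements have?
32

Working:
Each element can be included or excluded: 2^5 = 32.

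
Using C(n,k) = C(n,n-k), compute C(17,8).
24,310

Solution: C(17,8) = C(17,9) = 24,310.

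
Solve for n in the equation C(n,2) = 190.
C(n,2) = n(n−1)/2! is increasing in n, and n(n−1) = 2!·190 = 380 ≈ (n−0.5)^2 gives n ≈ 20.0. Check: C(18,2) = 153, C(19,2) = 171, C(20,2) = 190 ✓. So n = 20.
Final answer: 20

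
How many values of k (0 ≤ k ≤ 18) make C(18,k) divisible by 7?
4

Solution: Checking C(18,k) mod 7 for k = 0..18: divisible at k = 5, 6, 12, 13. That's 4 values.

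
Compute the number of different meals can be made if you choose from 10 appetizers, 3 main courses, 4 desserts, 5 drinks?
600
By the multiplication principle: 10 × 3 × 4 × 5 = 600.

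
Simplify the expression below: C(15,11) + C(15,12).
1,820

Reasoning: By Pascal's identity: C(16,12) = 1,820.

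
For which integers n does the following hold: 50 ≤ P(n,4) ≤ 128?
5

Explanation: P(4,4)=24; P(5,4)=120; P(6,4)=360. So valid n = 5.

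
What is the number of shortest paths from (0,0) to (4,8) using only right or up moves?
495

Reasoning: Choose 4 rights from 12 moves: C(12,4) = 495.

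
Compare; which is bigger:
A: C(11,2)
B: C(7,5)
A=C(11,2)=55, B=C(7,5)=21.
Final answer: A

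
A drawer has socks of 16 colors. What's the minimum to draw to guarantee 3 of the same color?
33

Explanation: Worst case: 2 of each = 32. One more: 33.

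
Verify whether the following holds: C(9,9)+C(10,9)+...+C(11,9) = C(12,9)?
False
Hockey stick identity gives Σ = C(12,10) = 66; RHS C(12,9) = 220.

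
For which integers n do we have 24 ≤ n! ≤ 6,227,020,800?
n! is strictly increasing; 4! = 24 and 13! = 6,227,020,800, so valid n = 4, 5, 6, 7, 8, 9, 10, 11, 12, 13.

Answer: 4, 5, 6, 7, 8, 9, 10, 11, 12, 13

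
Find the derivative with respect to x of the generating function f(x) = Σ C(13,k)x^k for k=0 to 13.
Term-by-term differentiation gives Σ k·C(13,k)x^{k-1} for k=1 to 13.

Answer: Σ k·C(13,k)x^(k-1) for k=1 to 13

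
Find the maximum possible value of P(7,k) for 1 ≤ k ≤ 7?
5,040

Explanation: P(7,k) increases in k, so maximum at k = 7: 7! = 5,040.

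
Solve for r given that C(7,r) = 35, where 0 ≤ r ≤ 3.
C(7,r) is increasing for 0 ≤ r ≤ 3. Stepping up (C(7,r+1) = C(7,r)·(7−r)/(r+1)): C(7,1) = 7, C(7,2) = 21, C(7,3) = 35 ✓. So r = 3.

Answer: 3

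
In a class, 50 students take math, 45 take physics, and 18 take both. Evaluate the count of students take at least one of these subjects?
|A∪B| = |A|+|B|-|A∩B| = 50+45-18 = 77.

Answer: 77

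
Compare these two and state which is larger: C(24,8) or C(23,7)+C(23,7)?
C(24,8)
C(24,8)=735,471; C(23,7)+C(23,7)=245,157+245,157=490,314.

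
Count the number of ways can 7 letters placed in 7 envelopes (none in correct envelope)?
1,854

Reasoning: Using D(n) = (n-1)[D(n-1) + D(n-2)]:
D(7) = (7-1) × [D(6) + D(5)]
      = 6 × [265 + 44]
      = 6 × 309
      = 1,854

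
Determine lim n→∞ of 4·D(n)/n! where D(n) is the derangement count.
4/e

Reasoning: D(n)/n! → 1/e, so 4·D(n)/n! → 4/e.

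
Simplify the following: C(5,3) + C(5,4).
15

Working:
By Pascal's identity: C(6,4) = 15.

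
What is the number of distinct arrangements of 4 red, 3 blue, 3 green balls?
Multinomial: 10!/(4! × 3! × 3!) = 4,200.

Answer: 4,200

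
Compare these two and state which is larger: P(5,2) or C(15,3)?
C(15,3)

Solution: P(5,2)=20, C(15,3)=455.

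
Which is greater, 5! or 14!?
5!=120, 14!=87,178,291,200. 14! > 5!.

Answer: 14!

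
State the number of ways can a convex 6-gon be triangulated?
Using the Catalan number formula: C_n = C(2n, n) / (n+1)
C_4 = C(8, 4) / (4+1)
     = 70 / 5
     = 14
Final answer: 14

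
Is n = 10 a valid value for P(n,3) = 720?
P(10,3) = 10·9·8 = 720, which equals 720.

Answer: Yes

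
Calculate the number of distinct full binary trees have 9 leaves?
1,430

Reasoning: Using the Catalan number formula: C_n = C(2n, n) / (n+1)
C_8 = C(16, 8) / (8+1)
     = 12870 / 9
     = 1,430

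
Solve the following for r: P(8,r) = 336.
3
P(8,r) = 8·7·…·(8−r+1), a product of r factors. Multiplying down from 8: 8 = 8; 8·7 = 56; 8·7·6 = 336 ✓ (3 factors). So r = 3.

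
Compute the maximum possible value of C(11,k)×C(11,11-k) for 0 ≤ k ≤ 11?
C(11,k)·C(11,11-k) = C(11,k)², maximised at the centre k = 5: C(11,5)² = 213,444.

Answer: 213,444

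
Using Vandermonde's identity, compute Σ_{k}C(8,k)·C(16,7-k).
346,104

Reasoning: = C(8+16,7) = C(24,7) = 346,104.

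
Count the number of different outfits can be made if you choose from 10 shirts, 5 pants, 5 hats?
250

Reasoning: By the multiplication principle: 10 × 5 × 5 = 250.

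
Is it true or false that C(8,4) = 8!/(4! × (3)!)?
False

Explanation: The correct denominator is 4!×4!, giving C(8,4) = 70; the stated RHS is 8!/(4!×3!) = 280 ≠ 70, so the statement does not hold.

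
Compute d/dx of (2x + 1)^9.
18(2x + 1)^8

Chain rule: 9(2x+1)^{8} × 2 = 18(2x+1)^{8}.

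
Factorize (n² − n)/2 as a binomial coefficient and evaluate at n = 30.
(n² − n)/2 = n(n−1)/2 = C(n,2). At n = 30: C(30,2) = 435.
Final answer: C(n,2); C(30,2) = 435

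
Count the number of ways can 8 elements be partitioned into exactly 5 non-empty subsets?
1,050

This equals S(8,5), the Stirling number of the 2nd kind.
Using the Stirling recurrence: S(n,k) = k·S(n-1,k) + S(n-1,k-1)
S(8,5) = 5·S(7,5) + S(7,4)
         = 5·140 + 350
         = 700 + 350
         = 1,050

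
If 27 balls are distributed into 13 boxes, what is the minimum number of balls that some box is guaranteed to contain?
3

Solution: Pigeonhole: ⌈27/13⌉ = 3.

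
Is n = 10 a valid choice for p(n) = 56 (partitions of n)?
No

Pentagonal recurrence p(n) = p(n−1) + p(n−2) − p(n−5) − p(n−7) + …: p(10) = p(9) + p(8) − p(5) − p(3) = 30 + 22 − 7 − 3 = 42, which does not equal 56.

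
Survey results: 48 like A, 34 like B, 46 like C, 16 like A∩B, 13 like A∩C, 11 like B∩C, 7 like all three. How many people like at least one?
|A∪B∪C| = 48+34+46-16-13-11+7 = 95.

Answer: 95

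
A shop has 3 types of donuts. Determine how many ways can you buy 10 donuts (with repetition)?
66

Stars and bars: C(10+3-1, 10) = C(12, 10) = 66.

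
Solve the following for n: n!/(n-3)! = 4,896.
n!/(n-3)! = n×(n-1)×(n-2), a product of 3 consecutive integers ≈ (n−1)^3. 4,896^(1/3) + 1 ≈ 18.0; check n = 18: 18×17×16 = 4,896 ✓. So n = 18.

Answer: 18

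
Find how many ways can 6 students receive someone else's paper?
Using D(n) = (n-1)[D(n-1) + D(n-2)]:
D(6) = (6-1) × [D(5) + D(4)]
      = 5 × [44 + 9]
      = 5 × 53
      = 265
Final answer: 265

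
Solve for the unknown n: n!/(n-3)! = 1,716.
13
n!/(n-3)! = n×(n-1)×(n-2), a product of 3 consecutive integers ≈ (n−1)^3. 1,716^(1/3) + 1 ≈ 13.0; check n = 13: 13×12×11 = 1,716 ✓. So n = 13.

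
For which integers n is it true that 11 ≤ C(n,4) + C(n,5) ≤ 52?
6

C(5,4)+C(5,5)=6; C(6,4)+C(6,5)=21; C(7,4)+C(7,5)=56. So valid n = 6.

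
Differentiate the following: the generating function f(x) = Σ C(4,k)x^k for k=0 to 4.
Σ k·C(4,k)x^(k-1) for k=1 to 4

Solution: Term-by-term differentiation gives Σ k·C(4,k)x^{k-1} for k=1 to 4.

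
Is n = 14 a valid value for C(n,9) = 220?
No
C(14,9) = 14·13·12·11·10·9·8·7·6/9! = 726,485,760/362,880 = 2,002, which does not equal 220.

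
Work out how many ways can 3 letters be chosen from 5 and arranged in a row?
P(5,3) = 5!/(5-3)! = 60.
Final answer: 60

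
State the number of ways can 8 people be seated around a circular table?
5,040

Reasoning: Circular arrangements: (8-1)! = 5,040.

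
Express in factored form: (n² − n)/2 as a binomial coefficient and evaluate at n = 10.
C(n,2); C(10,2) = 45

Explanation: (n² − n)/2 = n(n−1)/2 = C(n,2). At n = 10: C(10,2) = 45.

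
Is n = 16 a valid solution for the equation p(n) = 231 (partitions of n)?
Pentagonal recurrence p(n) = p(n−1) + p(n−2) − p(n−5) − p(n−7) + …: p(16) = p(15) + p(14) − p(11) − p(9) + p(4) + p(1) = 176 + 135 − 56 − 30 + 5 + 1 = 231, which equals 231.
Final answer: Yes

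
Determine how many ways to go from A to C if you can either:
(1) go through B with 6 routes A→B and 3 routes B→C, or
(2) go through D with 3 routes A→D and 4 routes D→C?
30

Explanation: Route via B: 6×3=18. Route via D: 3×4=12. Total: 30.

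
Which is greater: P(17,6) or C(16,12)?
P(17,6)=8,910,720, C(16,12)=1,820.

Answer: P(17,6)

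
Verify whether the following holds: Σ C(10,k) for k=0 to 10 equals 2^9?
False

Binomial theorem: Σ C(10,k) = (1+1)^10 = 2^10 = 1,024; RHS 2^9 = 512.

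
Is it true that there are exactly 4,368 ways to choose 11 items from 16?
C(16,11) = 4,368.
Final answer: True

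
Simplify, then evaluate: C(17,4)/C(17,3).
7/2

Working:
C(n,k+1)/C(n,k) = (n−k)/(k+1). Here (17−3)/(3+1) = 14/4 = 7/2.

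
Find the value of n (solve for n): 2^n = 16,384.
14

Working:
16,384 = 1,024 × 16 = 2^10 × 2^4 = 2^14, so n = 14.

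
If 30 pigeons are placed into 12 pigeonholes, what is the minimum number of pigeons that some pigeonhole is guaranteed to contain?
3

Explanation: Pigeonhole: ⌈30/12⌉ = 3.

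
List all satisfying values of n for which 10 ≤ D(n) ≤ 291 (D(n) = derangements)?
5, 6

Reasoning: Using D(n) = (n−1)[D(n−1) + D(n−2)] with D(1)=0, D(2)=1: D(4)=9; D(5)=44; D(6)=265; D(7)=1,854. So valid n = 5, 6.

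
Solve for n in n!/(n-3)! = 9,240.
22

Reasoning: n!/(n-3)! = n×(n-1)×(n-2), a product of 3 consecutive integers ≈ (n−1)^3. 9,240^(1/3) + 1 ≈ 22.0; check n = 22: 22×21×20 = 9,240 ✓. So n = 22.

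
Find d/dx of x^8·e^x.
(8x^7 + x^8)e^x

Explanation: Product rule: d/dx[x^8]·e^x + x^8·d/dx[e^x] = 8x^{7}e^x + x^8e^x.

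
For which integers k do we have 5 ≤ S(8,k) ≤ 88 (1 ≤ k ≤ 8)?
7
S(8,1)=1; S(8,2)=127; S(8,3)=966; S(8,4)=1,701; S(8,5)=1,050; S(8,6)=266; S(8,7)=28; S(8,8)=1. So valid k = 7.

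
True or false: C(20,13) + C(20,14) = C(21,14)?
True

Explanation: Pascal's identity C(n,k) + C(n,k+1) = C(n+1,k+1): 77,520 + 38,760 = 116,280 = C(21,14).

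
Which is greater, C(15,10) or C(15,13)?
C(15,10)=3,003, C(15,13)=105.
Final answer: C(15,10)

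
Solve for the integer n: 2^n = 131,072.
131,072 = 1,024 × 128 = 2^10 × 2^7 = 2^17, so n = 17.

Answer: 17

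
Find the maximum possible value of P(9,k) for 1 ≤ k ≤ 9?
362,880
P(9,k) increases in k, so maximum at k = 9: 9! = 362,880.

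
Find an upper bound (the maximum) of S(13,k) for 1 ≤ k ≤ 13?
Row S(13,k) for k = 1..13 (via S(n,k) = k·S(n−1,k) + S(n−1,k−1)): 1, 4,095, 261,625, 2,532,530, 7,508,501, 9,321,312, 5,715,424, 1,899,612, 359,502, 39,325, 2,431, 78, 1. The row is unimodal; maximum at k = 6: 9,321,312.
Final answer: 9,321,312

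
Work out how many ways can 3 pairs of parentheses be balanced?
5

Using the Catalan number formula: C_n = C(2n, n) / (n+1)
C_3 = C(6, 3) / (3+1)
     = 20 / 4
     = 5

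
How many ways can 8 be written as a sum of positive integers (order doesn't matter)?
Pentagonal recurrence p(n) = p(n−1) + p(n−2) − p(n−5) − p(n−7) + …: p(8) = p(7) + p(6) − p(3) − p(1) = 15 + 11 − 3 − 1 = 22.

Answer: 22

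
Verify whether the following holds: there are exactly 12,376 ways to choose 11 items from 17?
True

Reasoning: C(17,11) = 12,376.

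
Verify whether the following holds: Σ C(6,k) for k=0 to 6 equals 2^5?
False

Explanation: Binomial theorem: Σ C(6,k) = (1+1)^6 = 2^6 = 64; RHS 2^5 = 32.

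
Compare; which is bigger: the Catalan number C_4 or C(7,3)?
C(7,3)

C_4 = C(8,4)/(4+1) = 70/5 = 14; C(7,3) = 35.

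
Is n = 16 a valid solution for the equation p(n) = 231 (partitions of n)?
Yes

Working:
Pentagonal recurrence p(n) = p(n−1) + p(n−2) − p(n−5) − p(n−7) + …: p(16) = p(15) + p(14) − p(11) − p(9) + p(4) + p(1) = 176 + 135 − 56 − 30 + 5 + 1 = 231, which equals 231.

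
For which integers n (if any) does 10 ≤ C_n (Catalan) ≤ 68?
4, 5

C_3=5; C_4=14; C_5=42; C_6=132. So valid n = 4, 5.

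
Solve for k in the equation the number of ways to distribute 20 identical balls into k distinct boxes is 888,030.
Stars and bars: the count is C(20+k−1, k−1), increasing in k. k=6: C(25,5) = 53,130, k=7: C(26,6) = 230,230, k=8: C(27,7) = 888,030 ✓. So k = 8.

Answer: 8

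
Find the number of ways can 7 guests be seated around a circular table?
720

Explanation: Circular arrangements: (7-1)! = 720.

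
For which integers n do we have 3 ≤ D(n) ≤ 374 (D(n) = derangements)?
Using D(n) = (n−1)[D(n−1) + D(n−2)] with D(1)=0, D(2)=1: D(3)=2; D(4)=9; D(5)=44; D(6)=265; D(7)=1,854. So valid n = 4, 5, 6.
Final answer: 4, 5, 6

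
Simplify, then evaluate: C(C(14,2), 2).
4,095

Working:
C(14,2) = 91, then C(91, 2) = 4,095.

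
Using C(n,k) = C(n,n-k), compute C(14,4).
1,001

Solution: C(14,4) = C(14,10) = 1,001.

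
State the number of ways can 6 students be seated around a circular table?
Circular arrangements: (6-1)! = 120.
Final answer: 120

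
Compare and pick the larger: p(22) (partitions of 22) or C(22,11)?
Pentagonal recurrence p(n) = p(n−1) + p(n−2) − p(n−5) − p(n−7) + …: p(22) = p(21) + p(20) − p(17) − p(15) + p(10) + p(7) − p(0) = 792 + 627 − 297 − 176 + 42 + 15 − 1 = 1,002; C(22,11) = 705,432.
Final answer: C(22,11)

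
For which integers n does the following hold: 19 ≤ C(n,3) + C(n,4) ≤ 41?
C(5,3)+C(5,4)=15; C(6,3)+C(6,4)=35; C(7,3)+C(7,4)=70. So valid n = 6.
Final answer: 6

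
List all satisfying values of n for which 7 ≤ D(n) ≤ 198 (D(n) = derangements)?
4, 5

Solution: Using D(n) = (n−1)[D(n−1) + D(n−2)] with D(1)=0, D(2)=1: D(3)=2; D(4)=9; D(5)=44; D(6)=265. So valid n = 4, 5.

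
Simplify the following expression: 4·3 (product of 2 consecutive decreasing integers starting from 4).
12
This is P(4,2) = 4!/(2)! = 12.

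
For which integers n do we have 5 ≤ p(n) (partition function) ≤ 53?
Tabulating p(n) via p(n) = p(n−1) + p(n−2) − p(n−5) − p(n−7) + …: p(3)=3; p(4)=5; p(5)=7; p(6)=11; p(7)=15; p(8)=22; p(9)=30; p(10)=42; p(11)=56. So valid n = 4, 5, 6, 7, 8, 9, 10.

Answer: 4, 5, 6, 7, 8, 9, 10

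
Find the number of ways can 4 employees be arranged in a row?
24
Arrangements of 4 distinct objects: 4! = 24.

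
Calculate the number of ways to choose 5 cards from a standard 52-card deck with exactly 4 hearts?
27,885

Working:
13 hearts and 39 non-hearts: C(13,4) × C(39,1) = 715 × 39 = 27,885.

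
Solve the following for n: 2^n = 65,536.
16

Explanation: 65,536 = 1,024 × 64 = 2^10 × 2^6 = 2^16, so n = 16.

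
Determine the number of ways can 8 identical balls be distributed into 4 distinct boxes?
165
C(8+4-1, 4-1) = C(11, 3) = 165.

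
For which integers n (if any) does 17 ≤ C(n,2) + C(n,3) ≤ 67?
5, 6, 7

Reasoning: C(4,2)+C(4,3)=10; C(5,2)+C(5,3)=20; C(6,2)+C(6,3)=35; C(7,2)+C(7,3)=56; C(8,2)+C(8,3)=84. So valid n = 5, 6, 7.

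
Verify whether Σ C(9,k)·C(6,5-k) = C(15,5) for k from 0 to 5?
True

Working:
Vandermonde's identity gives C(15,5) = 3,003; RHS C(15,5) = 3,003.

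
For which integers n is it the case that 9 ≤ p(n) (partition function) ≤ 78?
6, 7, 8, 9, 10, 11, 12

Tabulating p(n) via p(n) = p(n−1) + p(n−2) − p(n−5) − p(n−7) + …: p(5)=7; p(6)=11; p(7)=15; p(8)=22; p(9)=30; p(10)=42; p(11)=56; p(12)=77; p(13)=101. So valid n = 6, 7, 8, 9, 10, 11, 12.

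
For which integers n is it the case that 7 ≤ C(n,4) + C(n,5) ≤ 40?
6

Working:
C(5,4)+C(5,5)=6; C(6,4)+C(6,5)=21; C(7,4)+C(7,5)=56. So valid n = 6.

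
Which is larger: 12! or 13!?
13!
12!=479,001,600, 13!=6,227,020,800. 13! > 12!.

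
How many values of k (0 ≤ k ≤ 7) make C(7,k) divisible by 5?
2
Checking C(7,k) mod 5 for k = 0..7: divisible at k = 3, 4. That's 2 values.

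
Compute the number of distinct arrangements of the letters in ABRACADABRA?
83,160

Word has 11 letters (A=5, B=2, R=2, C=1, D=1). Arrangements: 11!/Π(k!) = 83,160.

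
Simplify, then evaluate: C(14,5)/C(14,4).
2

Reasoning: C(n,k+1)/C(n,k) = (n−k)/(k+1). Here (14−4)/(4+1) = 10/5 = 2.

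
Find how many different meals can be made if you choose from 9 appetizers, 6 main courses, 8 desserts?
432

Reasoning: By the multiplication principle: 9 × 6 × 8 = 432.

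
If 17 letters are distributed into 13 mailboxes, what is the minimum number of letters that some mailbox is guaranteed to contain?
2

Explanation: Pigeonhole: ⌈17/13⌉ = 2.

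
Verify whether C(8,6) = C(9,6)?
False

Explanation: LHS = C(8,6) = 28; RHS = C(9,6) = 84. 28 ≠ 84, so the statement does not hold.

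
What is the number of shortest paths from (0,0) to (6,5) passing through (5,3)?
168
To (5,3): C(8,5)=56. From there: C(3,1)=3. Total: 168.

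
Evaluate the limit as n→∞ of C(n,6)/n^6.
1/720

Working:
C(n,6) ≈ n^6/6! for large n. Limit = 1/6! = 1/720.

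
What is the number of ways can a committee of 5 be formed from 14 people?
2,002

Solution: C(14,5) = 14! / (5! × (14-5)!)
         = 14! / (5! × 9!)
         = 2,002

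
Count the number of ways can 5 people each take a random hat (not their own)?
44

Using D(n) = (n-1)[D(n-1) + D(n-2)]:
D(5) = (5-1) × [D(4) + D(3)]
      = 4 × [9 + 2]
      = 4 × 11
      = 44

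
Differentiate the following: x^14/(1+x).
(14x^13(1+x) - x^14)/(1+x)²

Quotient rule: [14x^{13}(1+x) - x^14]/(1+x)².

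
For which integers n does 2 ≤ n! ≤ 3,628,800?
2, 3, 4, 5, 6, 7, 8, 9, 10

Solution: n! is strictly increasing; 2! = 2 and 10! = 3,628,800, so valid n = 2, 3, 4, 5, 6, 7, 8, 9, 10.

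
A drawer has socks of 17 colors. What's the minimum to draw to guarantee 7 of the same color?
103

Working:
Worst case: 6 of each = 102. One more: 103.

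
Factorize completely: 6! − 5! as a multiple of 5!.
6! − 5! = 6·5! − 5! = (6 − 1)·5! = 5 × 5! = 600.
Final answer: 5 × 5! = 600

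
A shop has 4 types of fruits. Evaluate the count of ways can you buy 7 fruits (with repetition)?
Stars and bars: C(7+4-1, 7) = C(10, 7) = 120.

Answer: 120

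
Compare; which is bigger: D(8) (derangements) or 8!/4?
D(8) = (8-1)·[D(7) + D(6)] = 7·[1,854 + 265] = 14,833; 8!/4 = 40,320/4 = 10,080.

Answer: D(8)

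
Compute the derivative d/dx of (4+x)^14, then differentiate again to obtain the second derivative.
182(4+x)^12

Solution: First derivative: 14(4+x)^{13}. Second derivative: 14·13·(4+x)^{12} = 182(4+x)^{12}.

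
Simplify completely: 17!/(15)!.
272

This equals 17×16 = 272.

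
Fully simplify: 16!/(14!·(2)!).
120
This is C(16,14) = 120.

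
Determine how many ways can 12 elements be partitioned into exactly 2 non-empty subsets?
2,047
This equals S(12,2), the Stirling number of the 2nd kind.
Using the Stirling recurrence: S(n,k) = k·S(n-1,k) + S(n-1,k-1)
S(12,2) = 2·S(11,2) + S(11,1)
         = 2·1023 + 1
         = 2046 + 1
         = 2,047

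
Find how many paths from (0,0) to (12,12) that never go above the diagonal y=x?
208,012

Explanation: Counted by the Catalan number C_12: C_12 = C(24,12)/(12+1) = 2,704,156/13 = 208,012.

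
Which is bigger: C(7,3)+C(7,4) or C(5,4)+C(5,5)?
C(7,3)+C(7,4)

Working:
First=70, Second=6.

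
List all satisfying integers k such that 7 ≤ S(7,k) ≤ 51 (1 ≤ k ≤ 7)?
6

Reasoning: S(7,1)=1; S(7,2)=63; S(7,3)=301; S(7,4)=350; S(7,5)=140; S(7,6)=21; S(7,7)=1. So valid k = 6.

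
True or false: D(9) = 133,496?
True

Solution: Derangements of 9 elements: D(9) = (9-1)·[D(8) + D(7)] = 8·[14,833 + 1,854] = 133,496.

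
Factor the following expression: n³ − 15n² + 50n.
n(n − 5)(n − 10)

Explanation: n³ − 15n² + 50n = n(n² − 15n + 50) = n(n − 5)(n − 10).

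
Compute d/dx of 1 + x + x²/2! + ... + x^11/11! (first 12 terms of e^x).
1 + x + x²/2! + ... + x^10/10!

Working:
Differentiating term by term gives the first 11 terms of e^x.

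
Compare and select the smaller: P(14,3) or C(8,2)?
C(8,2)

Reasoning: P(14,3)=2,184, C(8,2)=28.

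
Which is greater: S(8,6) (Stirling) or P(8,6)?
P(8,6)

Solution: S(8,6) = 6·S(7,6) + S(7,5) = 6·21 + 140 = 266; P(8,6) = 20,160.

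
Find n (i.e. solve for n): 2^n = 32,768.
32,768 = 1,024 × 32 = 2^10 × 2^5 = 2^15, so n = 15.
Final answer: 15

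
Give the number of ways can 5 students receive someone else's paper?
Using D(n) = (n-1)[D(n-1) + D(n-2)]:
D(5) = (5-1) × [D(4) + D(3)]
      = 4 × [9 + 2]
      = 4 × 11
      = 44
Final answer: 44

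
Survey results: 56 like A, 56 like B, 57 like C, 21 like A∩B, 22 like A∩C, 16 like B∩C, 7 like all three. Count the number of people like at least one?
117

Solution: |A∪B∪C| = 56+56+57-21-22-16+7 = 117.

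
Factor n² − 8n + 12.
(n − 2)(n − 6)

Working:
Seek roots whose sum is 8 and product is 12: (2, 6). So n² − 8n + 12 = (n − 2)(n − 6).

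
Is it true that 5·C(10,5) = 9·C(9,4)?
False

Explanation: Absorption identity k·C(n,k) = n·C(n-1,k-1). LHS = 5·252 = 1,260; RHS = 9·126 = 1,134.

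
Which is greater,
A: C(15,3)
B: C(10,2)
A

Working:
A=C(15,3)=455, B=C(10,2)=45.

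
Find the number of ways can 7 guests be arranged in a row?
5,040

Explanation: Arrangements of 7 distinct objects: 7! = 5,040.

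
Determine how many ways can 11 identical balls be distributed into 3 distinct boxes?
C(11+3-1, 3-1) = C(13, 2) = 78.
Final answer: 78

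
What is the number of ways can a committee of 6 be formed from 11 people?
462
C(11,6) = 11! / (6! × (11-6)!)
         = 11! / (6! × 5!)
         = 462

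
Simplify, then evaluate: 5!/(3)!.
20

Working:
This equals 5×4 = 20.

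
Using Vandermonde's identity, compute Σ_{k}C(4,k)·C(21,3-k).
2,300

Reasoning: = C(4+21,3) = C(25,3) = 2,300.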